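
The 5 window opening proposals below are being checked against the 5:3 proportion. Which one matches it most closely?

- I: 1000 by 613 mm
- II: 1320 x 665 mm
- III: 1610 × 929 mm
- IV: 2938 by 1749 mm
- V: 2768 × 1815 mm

IV

Target 5:3 ≈ 1.667.
I: 1.631 (Δ0.036)  II: 1.985 (Δ0.318)  III: 1.733 (Δ0.066)  IV: 1.680 (Δ0.013)  V: 1.525 (Δ0.142)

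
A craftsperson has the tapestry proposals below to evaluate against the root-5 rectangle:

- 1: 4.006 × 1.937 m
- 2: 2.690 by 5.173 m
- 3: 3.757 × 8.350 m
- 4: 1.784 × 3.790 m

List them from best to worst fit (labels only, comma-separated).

1: 4.006/1.937 ≈ 2.068 → |2.068 − 2.236| = 0.168
2: 5.173/2.690 ≈ 1.923 → |1.923 − 2.236| = 0.313
3: 8.350/3.757 ≈ 2.223 → |2.223 − 2.236| = 0.013
4: 3.790/1.784 ≈ 2.124 → |2.124 − 2.236| = 0.112

3, 4, 1, 2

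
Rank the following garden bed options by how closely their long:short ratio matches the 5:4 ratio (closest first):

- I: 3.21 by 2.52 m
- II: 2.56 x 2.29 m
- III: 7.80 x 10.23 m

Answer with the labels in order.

I, III, II

I: 3.21/2.52 ≈ 1.274 → |1.274 − 1.250| = 0.024
II: 2.56/2.29 ≈ 1.118 → |1.118 − 1.250| = 0.132
III: 10.23/7.80 ≈ 1.312 → |1.312 − 1.250| = 0.062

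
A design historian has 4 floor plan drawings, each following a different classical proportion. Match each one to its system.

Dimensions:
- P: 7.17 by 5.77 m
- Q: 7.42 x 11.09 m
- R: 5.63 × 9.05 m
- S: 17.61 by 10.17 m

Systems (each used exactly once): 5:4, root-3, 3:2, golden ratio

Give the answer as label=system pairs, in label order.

P=5:4, Q=3:2, R=golden ratio, S=root-3

Ratios: P ≈ 1.243; Q ≈ 1.495; R ≈ 1.607; S ≈ 1.732.
Targets: 5:4 ≈ 1.250; root-3 ≈ 1.732; 3:2 ≈ 1.500; golden ratio ≈ 1.618.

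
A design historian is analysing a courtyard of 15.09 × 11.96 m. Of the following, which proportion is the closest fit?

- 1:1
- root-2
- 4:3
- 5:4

Ratio = 15.09 / 11.96 ≈ 1.262.
Distances: 1:1 1.000 (Δ 0.262); root-2 1.414 (Δ 0.152); 4:3 1.333 (Δ 0.071); 5:4 1.250 (Δ 0.012).

5:4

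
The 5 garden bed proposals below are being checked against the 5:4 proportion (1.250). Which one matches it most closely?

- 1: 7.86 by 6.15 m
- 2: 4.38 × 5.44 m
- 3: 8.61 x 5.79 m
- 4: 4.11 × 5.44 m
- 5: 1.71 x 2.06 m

Ratios (long/short): 1 ≈ 1.278; 2 ≈ 1.242; 3 ≈ 1.487; 4 ≈ 1.324; 5 ≈ 1.205.
5:4 ≈ 1.250; option 2 is nearest (Δ 0.008).

2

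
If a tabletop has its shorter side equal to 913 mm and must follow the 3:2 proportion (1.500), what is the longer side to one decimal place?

3:2 = 1.50000.
Longer side = 913 × 1.50000 ≈ 1369.500 → 1369.5 mm.

1369.5 mm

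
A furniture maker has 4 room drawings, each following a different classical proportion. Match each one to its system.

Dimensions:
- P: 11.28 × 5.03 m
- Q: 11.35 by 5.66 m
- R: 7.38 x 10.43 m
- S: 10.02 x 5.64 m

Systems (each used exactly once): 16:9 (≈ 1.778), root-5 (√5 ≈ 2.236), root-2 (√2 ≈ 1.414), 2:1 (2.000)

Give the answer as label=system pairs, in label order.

P=root-5, Q=2:1, R=root-2, S=16:9

Ratios: P ≈ 2.243; Q ≈ 2.005; R ≈ 1.413; S ≈ 1.777.
Targets: 16:9 ≈ 1.778; root-5 ≈ 2.236; root-2 ≈ 1.414; 2:1 ≈ 2.000.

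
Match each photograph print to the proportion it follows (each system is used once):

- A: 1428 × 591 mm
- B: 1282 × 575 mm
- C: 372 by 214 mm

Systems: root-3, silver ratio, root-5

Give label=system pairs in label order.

A = 1428/591 ≈ 2.416 → silver ratio (2.414)
B = 1282/575 ≈ 2.230 → root-5 (2.236)
C = 372/214 ≈ 1.738 → root-3 (1.732)

A=silver ratio, B=root-5, C=root-3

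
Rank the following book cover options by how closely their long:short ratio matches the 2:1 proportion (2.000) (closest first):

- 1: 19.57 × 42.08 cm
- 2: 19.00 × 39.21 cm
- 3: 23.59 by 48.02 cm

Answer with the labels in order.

1: 42.08/19.57 ≈ 2.150 → |2.150 − 2.000| = 0.150
2: 39.21/19.00 ≈ 2.064 → |2.064 − 2.000| = 0.064
3: 48.02/23.59 ≈ 2.036 → |2.036 − 2.000| = 0.036

3, 2, 1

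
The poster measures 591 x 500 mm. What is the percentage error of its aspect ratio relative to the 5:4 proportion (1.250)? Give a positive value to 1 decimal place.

5.4%

Ratio = 591 / 500 ≈ 1.1820.
Ideal 5:4 = 1.2500. |1.1820 − 1.2500| / 1.2500 ≈ 5.44% → 5.4%.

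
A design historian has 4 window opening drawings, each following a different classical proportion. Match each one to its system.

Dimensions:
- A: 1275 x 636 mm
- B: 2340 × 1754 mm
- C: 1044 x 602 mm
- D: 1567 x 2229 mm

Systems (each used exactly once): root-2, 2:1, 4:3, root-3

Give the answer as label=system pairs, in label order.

Ratios: A ≈ 2.005; B ≈ 1.334; C ≈ 1.734; D ≈ 1.422.
Targets: root-2 ≈ 1.414; 2:1 ≈ 2.000; 4:3 ≈ 1.333; root-3 ≈ 1.732.

A=2:1, B=4:3, C=root-3, D=root-2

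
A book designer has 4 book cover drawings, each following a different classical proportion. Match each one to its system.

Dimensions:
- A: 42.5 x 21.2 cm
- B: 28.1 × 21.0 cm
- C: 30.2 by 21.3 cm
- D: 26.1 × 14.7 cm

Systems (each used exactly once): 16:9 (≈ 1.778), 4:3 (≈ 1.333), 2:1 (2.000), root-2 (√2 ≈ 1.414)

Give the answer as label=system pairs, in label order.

Ratios: A ≈ 2.005; B ≈ 1.338; C ≈ 1.418; D ≈ 1.776.
Targets: 16:9 ≈ 1.778; 4:3 ≈ 1.333; 2:1 ≈ 2.000; root-2 ≈ 1.414.

A=2:1, B=4:3, C=root-2, D=16:9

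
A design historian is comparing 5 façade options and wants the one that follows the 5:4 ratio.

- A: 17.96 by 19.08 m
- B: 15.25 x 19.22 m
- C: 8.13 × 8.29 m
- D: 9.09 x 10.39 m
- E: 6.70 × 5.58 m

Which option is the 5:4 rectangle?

Ratios (long/short): A ≈ 1.062; B ≈ 1.260; C ≈ 1.020; D ≈ 1.143; E ≈ 1.201.
5:4 ≈ 1.250; option B is nearest (Δ 0.010).

B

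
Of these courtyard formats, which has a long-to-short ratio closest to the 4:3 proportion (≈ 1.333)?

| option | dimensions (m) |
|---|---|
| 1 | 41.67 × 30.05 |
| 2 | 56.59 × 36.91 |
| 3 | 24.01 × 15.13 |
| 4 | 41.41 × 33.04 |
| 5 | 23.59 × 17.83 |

5

Target 4:3 ≈ 1.333.
1: 1.387 (Δ0.054)  2: 1.533 (Δ0.200)  3: 1.587 (Δ0.254)  4: 1.253 (Δ0.080)  5: 1.323 (Δ0.010)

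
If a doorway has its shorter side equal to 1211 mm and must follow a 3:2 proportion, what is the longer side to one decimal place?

3:2 = 1.50000.
Longer side = 1211 × 1.50000 ≈ 1816.500 → 1816.5 mm.

1816.5 mm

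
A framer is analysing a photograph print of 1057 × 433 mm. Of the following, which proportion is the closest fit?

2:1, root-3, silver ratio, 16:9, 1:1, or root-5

1057/433 ≈ 2.441. Nearest candidates are silver ratio (2.414, off by 0.027) and root-5 (2.236, off by 0.205).

silver ratio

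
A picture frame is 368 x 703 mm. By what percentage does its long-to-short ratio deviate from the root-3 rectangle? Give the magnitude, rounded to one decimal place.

Ratio = 703 / 368 ≈ 1.9103.
Ideal root-3 ≈ 1.7321. |1.9103 − 1.7321| / 1.7321 ≈ 10.29% → 10.3%.

10.3%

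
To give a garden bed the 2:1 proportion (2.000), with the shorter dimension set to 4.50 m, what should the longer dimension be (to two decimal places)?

2:1 = 2.00000.
Longer side = 4.50 × 2.00000 ≈ 9.0000 → 9.00 m.

9.00 m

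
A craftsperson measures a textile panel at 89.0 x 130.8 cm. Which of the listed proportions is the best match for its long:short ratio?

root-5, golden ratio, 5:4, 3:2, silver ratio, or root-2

3:2

130.8/89.0 ≈ 1.470. Nearest candidates are 3:2 (1.500, off by 0.030) and root-2 (1.414, off by 0.056).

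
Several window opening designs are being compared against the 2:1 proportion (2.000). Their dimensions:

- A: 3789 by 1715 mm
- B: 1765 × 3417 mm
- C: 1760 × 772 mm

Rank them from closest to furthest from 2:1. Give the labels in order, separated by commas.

B, A, C

A: 3789/1715 ≈ 2.209 → |2.209 − 2.000| = 0.209
B: 3417/1765 ≈ 1.936 → |1.936 − 2.000| = 0.064
C: 1760/772 ≈ 2.280 → |2.280 − 2.000| = 0.280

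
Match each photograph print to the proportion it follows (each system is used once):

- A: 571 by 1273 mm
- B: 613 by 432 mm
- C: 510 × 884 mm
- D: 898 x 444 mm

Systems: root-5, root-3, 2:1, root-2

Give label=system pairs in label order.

Ratios: A ≈ 2.229; B ≈ 1.419; C ≈ 1.733; D ≈ 2.023.
Targets: root-5 ≈ 2.236; root-3 ≈ 1.732; 2:1 ≈ 2.000; root-2 ≈ 1.414.

A=root-5, B=root-2, C=root-3, D=2:1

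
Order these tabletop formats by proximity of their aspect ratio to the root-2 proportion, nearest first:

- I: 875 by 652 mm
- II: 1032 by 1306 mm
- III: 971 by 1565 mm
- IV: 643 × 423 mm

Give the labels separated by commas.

I, IV, II, III

Ratios: I = 875 / 652 ≈ 1.342; II = 1306 / 1032 ≈ 1.266; III = 1565 / 971 ≈ 1.612; IV = 643 / 423 ≈ 1.520.
|Δ from 1.414|: I 0.072; II 0.148; III 0.198; IV 0.106.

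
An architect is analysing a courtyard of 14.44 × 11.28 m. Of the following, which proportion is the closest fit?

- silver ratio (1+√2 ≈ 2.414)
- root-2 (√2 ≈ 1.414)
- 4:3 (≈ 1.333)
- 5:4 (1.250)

5:4

14.44/11.28 ≈ 1.280. Nearest candidates are 5:4 (1.250, off by 0.030) and 4:3 (1.333, off by 0.053).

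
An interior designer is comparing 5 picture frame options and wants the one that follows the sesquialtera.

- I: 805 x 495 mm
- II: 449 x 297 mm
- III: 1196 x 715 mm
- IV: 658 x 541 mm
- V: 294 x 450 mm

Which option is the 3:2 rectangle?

II

Ratios (long/short): I ≈ 1.626; II ≈ 1.512; III ≈ 1.673; IV ≈ 1.216; V ≈ 1.531.
3:2 ≈ 1.500; option II is nearest (Δ 0.012).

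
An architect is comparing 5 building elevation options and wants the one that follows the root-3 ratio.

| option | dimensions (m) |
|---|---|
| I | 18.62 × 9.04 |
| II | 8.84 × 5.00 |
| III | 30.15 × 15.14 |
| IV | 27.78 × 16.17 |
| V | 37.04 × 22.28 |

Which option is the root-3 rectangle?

Ratios (long/short): I ≈ 2.060; II ≈ 1.768; III ≈ 1.991; IV ≈ 1.718; V ≈ 1.662.
root-3 ≈ 1.732; option IV is nearest (Δ 0.014).

IV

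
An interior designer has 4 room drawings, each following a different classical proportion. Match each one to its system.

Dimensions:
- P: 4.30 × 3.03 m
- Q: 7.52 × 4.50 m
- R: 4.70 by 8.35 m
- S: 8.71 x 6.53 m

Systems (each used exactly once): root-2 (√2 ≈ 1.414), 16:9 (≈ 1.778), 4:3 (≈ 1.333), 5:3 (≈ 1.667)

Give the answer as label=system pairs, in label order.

P=root-2, Q=5:3, R=16:9, S=4:3

Ratios: P ≈ 1.419; Q ≈ 1.671; R ≈ 1.777; S ≈ 1.334.
Targets: root-2 ≈ 1.414; 16:9 ≈ 1.778; 4:3 ≈ 1.333; 5:3 ≈ 1.667.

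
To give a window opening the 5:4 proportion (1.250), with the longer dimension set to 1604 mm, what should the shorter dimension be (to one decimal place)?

1283.2 mm

5:4 = 1.25000.
Shorter side = 1604 ÷ 1.25000 ≈ 1283.200 → 1283.2 mm.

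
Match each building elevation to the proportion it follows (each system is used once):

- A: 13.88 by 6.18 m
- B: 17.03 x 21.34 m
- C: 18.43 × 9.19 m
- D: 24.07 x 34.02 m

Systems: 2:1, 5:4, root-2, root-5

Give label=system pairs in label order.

Ratios: A ≈ 2.246; B ≈ 1.253; C ≈ 2.005; D ≈ 1.413.
Targets: 2:1 ≈ 2.000; 5:4 ≈ 1.250; root-2 ≈ 1.414; root-5 ≈ 2.236.

A=root-5, B=5:4, C=2:1, D=root-2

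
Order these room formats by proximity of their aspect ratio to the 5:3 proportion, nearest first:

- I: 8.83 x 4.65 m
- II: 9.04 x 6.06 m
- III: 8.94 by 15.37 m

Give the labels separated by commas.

III, II, I

Ratios: I = 8.83 / 4.65 ≈ 1.899; II = 9.04 / 6.06 ≈ 1.492; III = 15.37 / 8.94 ≈ 1.719.
|Δ from 1.667|: I 0.232; II 0.175; III 0.052.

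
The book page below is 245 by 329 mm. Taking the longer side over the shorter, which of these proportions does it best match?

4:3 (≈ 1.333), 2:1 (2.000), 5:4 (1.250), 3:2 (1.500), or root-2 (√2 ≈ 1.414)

329/245 ≈ 1.343. Nearest candidates are 4:3 (1.333, off by 0.010) and root-2 (1.414, off by 0.071).

4:3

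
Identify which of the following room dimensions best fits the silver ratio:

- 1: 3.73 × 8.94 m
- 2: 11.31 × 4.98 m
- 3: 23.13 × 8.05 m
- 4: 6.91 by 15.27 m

Ratios (long/short): 1 ≈ 2.397; 2 ≈ 2.271; 3 ≈ 2.873; 4 ≈ 2.210.
silver ratio ≈ 2.414; option 1 is nearest (Δ 0.017).

1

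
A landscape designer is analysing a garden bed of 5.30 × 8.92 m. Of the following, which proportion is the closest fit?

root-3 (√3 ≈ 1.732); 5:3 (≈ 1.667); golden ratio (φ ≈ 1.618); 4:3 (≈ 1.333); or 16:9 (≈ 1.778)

5:3

8.92/5.30 ≈ 1.683. Nearest candidates are 5:3 (1.667, off by 0.016) and root-3 (1.732, off by 0.049).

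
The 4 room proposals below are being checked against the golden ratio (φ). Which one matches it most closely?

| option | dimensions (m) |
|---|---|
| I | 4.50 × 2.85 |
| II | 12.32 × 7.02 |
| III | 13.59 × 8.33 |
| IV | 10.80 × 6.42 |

III

Target golden ratio ≈ 1.618.
I: 1.579 (Δ0.039)  II: 1.755 (Δ0.137)  III: 1.631 (Δ0.013)  IV: 1.682 (Δ0.064)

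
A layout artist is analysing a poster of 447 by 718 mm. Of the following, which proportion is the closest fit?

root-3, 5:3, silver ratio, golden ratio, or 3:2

718/447 ≈ 1.606. Nearest candidates are golden ratio (1.618, off by 0.012) and 5:3 (1.667, off by 0.061).

golden ratio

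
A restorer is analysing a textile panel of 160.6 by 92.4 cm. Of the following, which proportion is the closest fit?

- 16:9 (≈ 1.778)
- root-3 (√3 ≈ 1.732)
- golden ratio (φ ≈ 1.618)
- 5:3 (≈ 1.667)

160.6/92.4 ≈ 1.738. Nearest candidates are root-3 (1.732, off by 0.006) and 16:9 (1.778, off by 0.040).

root-3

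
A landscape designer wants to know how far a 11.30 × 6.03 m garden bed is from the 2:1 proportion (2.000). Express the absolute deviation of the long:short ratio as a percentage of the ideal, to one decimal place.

6.3%

Ratio = 11.30 / 6.03 ≈ 1.8740.
Ideal 2:1 = 2.0000. |1.8740 − 2.0000| / 2.0000 ≈ 6.30% → 6.3%.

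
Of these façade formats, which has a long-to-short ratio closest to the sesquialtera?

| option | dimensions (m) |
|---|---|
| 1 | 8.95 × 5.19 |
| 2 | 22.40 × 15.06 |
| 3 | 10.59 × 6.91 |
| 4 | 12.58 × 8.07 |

Ratios (long/short): 1 ≈ 1.724; 2 ≈ 1.487; 3 ≈ 1.533; 4 ≈ 1.559.
3:2 ≈ 1.500; option 2 is nearest (Δ 0.013).

2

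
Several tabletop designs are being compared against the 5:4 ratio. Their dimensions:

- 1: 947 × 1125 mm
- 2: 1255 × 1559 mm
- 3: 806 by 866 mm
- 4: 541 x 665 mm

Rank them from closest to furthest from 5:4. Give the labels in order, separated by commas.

2, 4, 1, 3

Ratios: 1 = 1125 / 947 ≈ 1.188; 2 = 1559 / 1255 ≈ 1.242; 3 = 866 / 806 ≈ 1.074; 4 = 665 / 541 ≈ 1.229.
|Δ from 1.250|: 1 0.062; 2 0.008; 3 0.176; 4 0.021.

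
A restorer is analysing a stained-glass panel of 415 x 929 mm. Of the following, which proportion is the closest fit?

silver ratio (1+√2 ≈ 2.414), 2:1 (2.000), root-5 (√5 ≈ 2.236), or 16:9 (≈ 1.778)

929/415 ≈ 2.239. Nearest candidates are root-5 (2.236, off by 0.003) and silver ratio (2.414, off by 0.175).

root-5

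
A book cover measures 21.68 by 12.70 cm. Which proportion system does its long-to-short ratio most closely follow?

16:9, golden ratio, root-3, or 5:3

root-3

21.68/12.70 ≈ 1.707. Nearest candidates are root-3 (1.732, off by 0.025) and 5:3 (1.667, off by 0.040).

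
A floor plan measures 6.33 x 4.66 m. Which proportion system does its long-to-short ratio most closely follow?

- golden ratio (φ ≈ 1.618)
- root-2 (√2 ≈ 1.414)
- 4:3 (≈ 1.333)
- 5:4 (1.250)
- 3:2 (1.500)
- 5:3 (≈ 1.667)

Ratio = 6.33 / 4.66 ≈ 1.358.
Distances: golden ratio 1.618 (Δ 0.260); root-2 1.414 (Δ 0.056); 4:3 1.333 (Δ 0.025); 5:4 1.250 (Δ 0.108); 3:2 1.500 (Δ 0.142); 5:3 1.667 (Δ 0.309).

4:3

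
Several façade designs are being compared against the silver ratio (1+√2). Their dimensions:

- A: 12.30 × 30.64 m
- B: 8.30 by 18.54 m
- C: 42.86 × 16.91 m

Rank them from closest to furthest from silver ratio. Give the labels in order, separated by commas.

A, C, B

Ratios: A = 30.64 / 12.30 ≈ 2.491; B = 18.54 / 8.30 ≈ 2.234; C = 42.86 / 16.91 ≈ 2.535.
|Δ from 2.414|: A 0.077; B 0.180; C 0.121.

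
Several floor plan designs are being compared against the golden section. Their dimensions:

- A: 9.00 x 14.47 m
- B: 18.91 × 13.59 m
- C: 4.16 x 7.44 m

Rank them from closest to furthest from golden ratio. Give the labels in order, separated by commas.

A, C, B

A: 14.47/9.00 ≈ 1.608 → |1.608 − 1.618| = 0.010
B: 18.91/13.59 ≈ 1.391 → |1.391 − 1.618| = 0.227
C: 7.44/4.16 ≈ 1.788 → |1.788 − 1.618| = 0.170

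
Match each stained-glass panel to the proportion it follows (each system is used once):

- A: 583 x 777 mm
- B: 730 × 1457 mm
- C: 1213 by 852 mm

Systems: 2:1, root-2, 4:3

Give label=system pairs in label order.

A=4:3, B=2:1, C=root-2

A = 777/583 ≈ 1.333 → 4:3 (1.333)
B = 1457/730 ≈ 1.996 → 2:1 (2.000)
C = 1213/852 ≈ 1.424 → root-2 (1.414)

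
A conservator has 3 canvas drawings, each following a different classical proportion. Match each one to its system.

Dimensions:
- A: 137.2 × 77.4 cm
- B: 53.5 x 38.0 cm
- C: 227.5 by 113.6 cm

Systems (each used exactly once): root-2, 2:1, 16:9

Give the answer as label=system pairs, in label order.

A=16:9, B=root-2, C=2:1

A = 137.2/77.4 ≈ 1.773 → 16:9 (1.778)
B = 53.5/38.0 ≈ 1.408 → root-2 (1.414)
C = 227.5/113.6 ≈ 2.003 → 2:1 (2.000)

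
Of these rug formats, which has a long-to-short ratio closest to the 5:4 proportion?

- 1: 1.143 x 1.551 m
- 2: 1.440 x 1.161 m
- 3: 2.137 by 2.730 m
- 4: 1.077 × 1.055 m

2

Ratios (long/short): 1 ≈ 1.357; 2 ≈ 1.240; 3 ≈ 1.277; 4 ≈ 1.021.
5:4 ≈ 1.250; option 2 is nearest (Δ 0.010).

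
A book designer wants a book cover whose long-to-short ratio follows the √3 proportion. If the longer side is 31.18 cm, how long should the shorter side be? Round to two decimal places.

root-3 ≈ 1.73205.
Shorter side = 31.18 ÷ 1.73205 ≈ 18.0018 → 18.00 cm.

18.00 cm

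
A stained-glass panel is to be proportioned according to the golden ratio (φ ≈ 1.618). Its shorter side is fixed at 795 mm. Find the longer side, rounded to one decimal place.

golden ratio ≈ 1.61803.
Longer side = 795 × 1.61803 ≈ 1286.334 → 1286.3 mm.

1286.3 mm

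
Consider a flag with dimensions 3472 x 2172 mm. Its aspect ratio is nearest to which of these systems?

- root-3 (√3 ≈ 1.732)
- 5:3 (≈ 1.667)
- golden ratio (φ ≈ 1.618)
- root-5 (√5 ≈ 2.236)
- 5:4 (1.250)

3472/2172 ≈ 1.599. Nearest candidates are golden ratio (1.618, off by 0.019) and 5:3 (1.667, off by 0.068).

golden ratio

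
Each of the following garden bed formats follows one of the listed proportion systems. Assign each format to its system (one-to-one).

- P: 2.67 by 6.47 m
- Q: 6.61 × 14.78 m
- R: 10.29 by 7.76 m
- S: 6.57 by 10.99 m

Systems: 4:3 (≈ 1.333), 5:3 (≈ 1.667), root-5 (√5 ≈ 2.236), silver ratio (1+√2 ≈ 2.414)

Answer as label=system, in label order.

P = 6.47/2.67 ≈ 2.423 → silver ratio (2.414)
Q = 14.78/6.61 ≈ 2.236 → root-5 (2.236)
R = 10.29/7.76 ≈ 1.326 → 4:3 (1.333)
S = 10.99/6.57 ≈ 1.673 → 5:3 (1.667)

P=silver ratio, Q=root-5, R=4:3, S=5:3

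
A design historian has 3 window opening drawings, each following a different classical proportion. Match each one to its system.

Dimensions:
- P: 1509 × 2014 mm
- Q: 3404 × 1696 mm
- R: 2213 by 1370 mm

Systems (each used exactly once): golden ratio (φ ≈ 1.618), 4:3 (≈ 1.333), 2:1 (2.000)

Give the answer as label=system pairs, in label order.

Ratios: P ≈ 1.335; Q ≈ 2.007; R ≈ 1.615.
Targets: golden ratio ≈ 1.618; 4:3 ≈ 1.333; 2:1 ≈ 2.000.

P=4:3, Q=2:1, R=golden ratio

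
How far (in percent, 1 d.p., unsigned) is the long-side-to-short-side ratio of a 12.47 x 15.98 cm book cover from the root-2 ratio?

9.4%

Ratio = 15.98 / 12.47 ≈ 1.2815.
Ideal root-2 ≈ 1.4142. |1.2815 − 1.4142| / 1.4142 ≈ 9.38% → 9.4%.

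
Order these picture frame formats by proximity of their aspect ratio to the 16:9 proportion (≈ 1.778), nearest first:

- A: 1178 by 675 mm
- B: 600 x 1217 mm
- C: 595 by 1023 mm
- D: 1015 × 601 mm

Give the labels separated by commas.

A: 1178/675 ≈ 1.745 → |1.745 − 1.778| = 0.033
B: 1217/600 ≈ 2.028 → |2.028 − 1.778| = 0.250
C: 1023/595 ≈ 1.719 → |1.719 − 1.778| = 0.059
D: 1015/601 ≈ 1.689 → |1.689 − 1.778| = 0.089

A, C, D, B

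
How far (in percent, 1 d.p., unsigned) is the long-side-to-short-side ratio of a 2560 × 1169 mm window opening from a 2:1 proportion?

9.5%

Ratio = 2560 / 1169 ≈ 2.1899.
Ideal 2:1 = 2.0000. |2.1899 − 2.0000| / 2.0000 ≈ 9.50% → 9.5%.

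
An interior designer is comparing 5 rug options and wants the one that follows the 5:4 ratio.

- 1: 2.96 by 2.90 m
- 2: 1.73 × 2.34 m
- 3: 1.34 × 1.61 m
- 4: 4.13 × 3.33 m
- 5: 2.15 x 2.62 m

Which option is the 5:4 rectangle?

Ratios (long/short): 1 ≈ 1.021; 2 ≈ 1.353; 3 ≈ 1.201; 4 ≈ 1.240; 5 ≈ 1.219.
5:4 ≈ 1.250; option 4 is nearest (Δ 0.010).

4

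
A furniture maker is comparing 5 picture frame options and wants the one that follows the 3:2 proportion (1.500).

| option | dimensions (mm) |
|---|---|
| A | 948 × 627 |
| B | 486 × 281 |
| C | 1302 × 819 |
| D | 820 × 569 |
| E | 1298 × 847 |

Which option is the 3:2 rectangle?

Ratios (long/short): A ≈ 1.512; B ≈ 1.730; C ≈ 1.590; D ≈ 1.441; E ≈ 1.532.
3:2 ≈ 1.500; option A is nearest (Δ 0.012).

A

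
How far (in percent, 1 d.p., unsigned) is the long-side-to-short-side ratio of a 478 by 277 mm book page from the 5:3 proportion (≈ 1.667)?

Ratio = 478 / 277 ≈ 1.7256.
Ideal 5:3 ≈ 1.6667. |1.7256 − 1.6667| / 1.6667 ≈ 3.53% → 3.5%.

3.5%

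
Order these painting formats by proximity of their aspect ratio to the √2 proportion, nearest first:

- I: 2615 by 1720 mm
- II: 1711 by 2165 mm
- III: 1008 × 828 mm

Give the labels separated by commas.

I: 2615/1720 ≈ 1.520 → |1.520 − 1.414| = 0.106
II: 2165/1711 ≈ 1.265 → |1.265 − 1.414| = 0.149
III: 1008/828 ≈ 1.217 → |1.217 − 1.414| = 0.197

I, II, III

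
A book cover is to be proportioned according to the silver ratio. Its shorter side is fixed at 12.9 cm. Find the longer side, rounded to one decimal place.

silver ratio ≈ 2.41421.
Longer side = 12.9 × 2.41421 ≈ 31.143 → 31.1 cm.

31.1 cm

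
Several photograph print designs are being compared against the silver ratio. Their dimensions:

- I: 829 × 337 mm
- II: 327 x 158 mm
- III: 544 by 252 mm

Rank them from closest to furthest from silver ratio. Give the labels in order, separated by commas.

Ratios: I = 829 / 337 ≈ 2.460; II = 327 / 158 ≈ 2.070; III = 544 / 252 ≈ 2.159.
|Δ from 2.414|: I 0.046; II 0.344; III 0.255.

I, III, II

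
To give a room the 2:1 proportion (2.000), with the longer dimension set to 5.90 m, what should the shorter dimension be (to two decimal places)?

2.95 m

2:1 = 2.00000.
Shorter side = 5.90 ÷ 2.00000 ≈ 2.9500 → 2.95 m.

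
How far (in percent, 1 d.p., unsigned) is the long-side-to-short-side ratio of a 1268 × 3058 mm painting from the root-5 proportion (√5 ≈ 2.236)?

Ratio = 3058 / 1268 ≈ 2.4117.
Ideal root-5 ≈ 2.2361. |2.4117 − 2.2361| / 2.2361 ≈ 7.85% → 7.9%.

7.9%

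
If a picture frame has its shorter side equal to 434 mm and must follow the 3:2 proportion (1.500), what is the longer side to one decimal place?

651.0 mm

3:2 = 1.50000.
Longer side = 434 × 1.50000 ≈ 651.000 → 651.0 mm.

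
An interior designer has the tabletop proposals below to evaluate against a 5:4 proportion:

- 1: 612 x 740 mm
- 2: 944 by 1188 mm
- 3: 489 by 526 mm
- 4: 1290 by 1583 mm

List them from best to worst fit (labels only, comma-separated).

Ratios: 1 = 740 / 612 ≈ 1.209; 2 = 1188 / 944 ≈ 1.258; 3 = 526 / 489 ≈ 1.076; 4 = 1583 / 1290 ≈ 1.227.
|Δ from 1.250|: 1 0.041; 2 0.008; 3 0.174; 4 0.023.

2, 4, 1, 3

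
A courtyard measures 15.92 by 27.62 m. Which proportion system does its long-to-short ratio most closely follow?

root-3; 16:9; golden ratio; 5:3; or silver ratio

root-3

27.62/15.92 ≈ 1.735. Nearest candidates are root-3 (1.732, off by 0.003) and 16:9 (1.778, off by 0.043).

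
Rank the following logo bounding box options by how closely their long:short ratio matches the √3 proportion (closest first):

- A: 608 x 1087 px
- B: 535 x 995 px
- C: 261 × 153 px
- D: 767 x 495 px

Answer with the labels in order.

Ratios: A = 1087 / 608 ≈ 1.788; B = 995 / 535 ≈ 1.860; C = 261 / 153 ≈ 1.706; D = 767 / 495 ≈ 1.549.
|Δ from 1.732|: A 0.056; B 0.128; C 0.026; D 0.183.

C, A, B, D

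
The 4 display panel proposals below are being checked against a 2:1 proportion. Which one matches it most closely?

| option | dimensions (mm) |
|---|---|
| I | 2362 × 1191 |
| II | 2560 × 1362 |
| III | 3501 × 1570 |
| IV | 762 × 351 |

I

Target 2:1 ≈ 2.000.
I: 1.983 (Δ0.017)  II: 1.880 (Δ0.120)  III: 2.230 (Δ0.230)  IV: 2.171 (Δ0.171)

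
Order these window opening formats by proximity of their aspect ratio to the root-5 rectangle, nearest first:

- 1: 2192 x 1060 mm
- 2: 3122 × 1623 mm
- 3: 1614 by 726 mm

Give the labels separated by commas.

3, 1, 2

1: 2192/1060 ≈ 2.068 → |2.068 − 2.236| = 0.168
2: 3122/1623 ≈ 1.924 → |1.924 − 2.236| = 0.312
3: 1614/726 ≈ 2.223 → |2.223 − 2.236| = 0.013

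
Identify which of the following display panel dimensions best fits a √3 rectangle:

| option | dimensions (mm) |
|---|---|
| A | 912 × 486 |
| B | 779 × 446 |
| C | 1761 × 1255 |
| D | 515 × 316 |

Target root-3 ≈ 1.732.
A: 1.877 (Δ0.145)  B: 1.747 (Δ0.015)  C: 1.403 (Δ0.329)  D: 1.630 (Δ0.102)

B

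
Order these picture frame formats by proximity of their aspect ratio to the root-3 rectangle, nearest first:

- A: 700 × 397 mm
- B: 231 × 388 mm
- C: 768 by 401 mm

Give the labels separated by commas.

A, B, C

A: 700/397 ≈ 1.763 → |1.763 − 1.732| = 0.031
B: 388/231 ≈ 1.680 → |1.680 − 1.732| = 0.052
C: 768/401 ≈ 1.915 → |1.915 − 1.732| = 0.183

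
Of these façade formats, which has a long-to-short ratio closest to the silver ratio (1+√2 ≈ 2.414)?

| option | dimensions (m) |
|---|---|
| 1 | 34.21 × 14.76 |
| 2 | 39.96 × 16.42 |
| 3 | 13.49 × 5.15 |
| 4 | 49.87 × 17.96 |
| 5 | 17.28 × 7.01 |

2

Ratios (long/short): 1 ≈ 2.318; 2 ≈ 2.434; 3 ≈ 2.619; 4 ≈ 2.777; 5 ≈ 2.465.
silver ratio ≈ 2.414; option 2 is nearest (Δ 0.020).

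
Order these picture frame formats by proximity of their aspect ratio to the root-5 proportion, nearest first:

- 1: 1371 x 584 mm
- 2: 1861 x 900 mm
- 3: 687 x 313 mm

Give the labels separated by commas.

Ratios: 1 = 1371 / 584 ≈ 2.348; 2 = 1861 / 900 ≈ 2.068; 3 = 687 / 313 ≈ 2.195.
|Δ from 2.236|: 1 0.112; 2 0.168; 3 0.041.

3, 1, 2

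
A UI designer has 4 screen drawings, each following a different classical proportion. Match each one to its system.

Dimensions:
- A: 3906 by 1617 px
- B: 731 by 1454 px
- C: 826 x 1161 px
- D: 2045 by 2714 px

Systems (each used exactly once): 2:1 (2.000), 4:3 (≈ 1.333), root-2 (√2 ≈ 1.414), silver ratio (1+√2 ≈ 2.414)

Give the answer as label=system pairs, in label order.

A=silver ratio, B=2:1, C=root-2, D=4:3

A = 3906/1617 ≈ 2.416 → silver ratio (2.414)
B = 1454/731 ≈ 1.989 → 2:1 (2.000)
C = 1161/826 ≈ 1.406 → root-2 (1.414)
D = 2714/2045 ≈ 1.327 → 4:3 (1.333)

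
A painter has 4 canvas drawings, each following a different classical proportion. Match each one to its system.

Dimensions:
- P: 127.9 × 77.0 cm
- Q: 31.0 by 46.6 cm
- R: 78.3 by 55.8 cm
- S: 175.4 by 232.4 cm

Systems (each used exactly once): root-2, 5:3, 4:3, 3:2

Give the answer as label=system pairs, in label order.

P = 127.9/77.0 ≈ 1.661 → 5:3 (1.667)
Q = 46.6/31.0 ≈ 1.503 → 3:2 (1.500)
R = 78.3/55.8 ≈ 1.403 → root-2 (1.414)
S = 232.4/175.4 ≈ 1.325 → 4:3 (1.333)

P=5:3, Q=3:2, R=root-2, S=4:3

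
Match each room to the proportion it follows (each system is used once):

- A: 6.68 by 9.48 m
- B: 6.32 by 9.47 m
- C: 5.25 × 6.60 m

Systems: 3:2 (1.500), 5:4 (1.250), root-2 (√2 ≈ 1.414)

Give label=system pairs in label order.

A=root-2, B=3:2, C=5:4

A = 9.48/6.68 ≈ 1.419 → root-2 (1.414)
B = 9.47/6.32 ≈ 1.498 → 3:2 (1.500)
C = 6.60/5.25 ≈ 1.257 → 5:4 (1.250)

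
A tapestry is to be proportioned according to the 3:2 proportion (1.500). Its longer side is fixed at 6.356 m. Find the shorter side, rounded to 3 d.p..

4.237 m

3:2 = 1.50000.
Shorter side = 6.356 ÷ 1.50000 ≈ 4.23733 → 4.237 m.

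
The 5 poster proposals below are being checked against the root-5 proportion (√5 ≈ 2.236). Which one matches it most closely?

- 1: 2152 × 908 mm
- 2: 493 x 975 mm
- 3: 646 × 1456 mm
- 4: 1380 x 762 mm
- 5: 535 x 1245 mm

3

Ratios (long/short): 1 ≈ 2.370; 2 ≈ 1.978; 3 ≈ 2.254; 4 ≈ 1.811; 5 ≈ 2.327.
root-5 ≈ 2.236; option 3 is nearest (Δ 0.018).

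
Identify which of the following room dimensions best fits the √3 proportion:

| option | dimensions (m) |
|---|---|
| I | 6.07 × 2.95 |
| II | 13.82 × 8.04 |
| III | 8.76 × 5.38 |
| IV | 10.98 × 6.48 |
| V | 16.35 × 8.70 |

II

Ratios (long/short): I ≈ 2.058; II ≈ 1.719; III ≈ 1.628; IV ≈ 1.694; V ≈ 1.879.
root-3 ≈ 1.732; option II is nearest (Δ 0.013).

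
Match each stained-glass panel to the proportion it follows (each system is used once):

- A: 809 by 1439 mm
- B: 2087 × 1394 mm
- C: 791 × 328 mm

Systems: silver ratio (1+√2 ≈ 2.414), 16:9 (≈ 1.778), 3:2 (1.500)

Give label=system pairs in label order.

A = 1439/809 ≈ 1.779 → 16:9 (1.778)
B = 2087/1394 ≈ 1.497 → 3:2 (1.500)
C = 791/328 ≈ 2.412 → silver ratio (2.414)

A=16:9, B=3:2, C=silver ratio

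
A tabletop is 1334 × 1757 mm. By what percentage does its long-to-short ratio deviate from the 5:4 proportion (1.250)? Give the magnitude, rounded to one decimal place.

5.4%

Ratio = 1757 / 1334 ≈ 1.3171.
Ideal 5:4 = 1.2500. |1.3171 − 1.2500| / 1.2500 ≈ 5.37% → 5.4%.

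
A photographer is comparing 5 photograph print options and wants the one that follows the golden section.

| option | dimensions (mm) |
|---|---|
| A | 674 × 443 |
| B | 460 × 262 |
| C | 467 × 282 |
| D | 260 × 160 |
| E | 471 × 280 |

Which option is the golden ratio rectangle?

D

Target golden ratio ≈ 1.618.
A: 1.521 (Δ0.097)  B: 1.756 (Δ0.138)  C: 1.656 (Δ0.038)  D: 1.625 (Δ0.007)  E: 1.682 (Δ0.064)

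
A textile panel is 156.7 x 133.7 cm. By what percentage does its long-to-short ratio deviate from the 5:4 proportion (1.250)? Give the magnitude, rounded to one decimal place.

Ratio = 156.7 / 133.7 ≈ 1.1720.
Ideal 5:4 = 1.2500. |1.1720 − 1.2500| / 1.2500 ≈ 6.24% → 6.2%.

6.2%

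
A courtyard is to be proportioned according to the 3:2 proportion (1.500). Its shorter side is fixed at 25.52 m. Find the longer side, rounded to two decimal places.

3:2 = 1.50000.
Longer side = 25.52 × 1.50000 ≈ 38.2800 → 38.28 m.

38.28 m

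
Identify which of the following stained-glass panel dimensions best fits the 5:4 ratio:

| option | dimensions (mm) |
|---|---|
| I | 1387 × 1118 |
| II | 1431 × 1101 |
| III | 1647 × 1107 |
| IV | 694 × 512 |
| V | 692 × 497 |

Target 5:4 ≈ 1.250.
I: 1.241 (Δ0.009)  II: 1.300 (Δ0.050)  III: 1.488 (Δ0.238)  IV: 1.355 (Δ0.105)  V: 1.392 (Δ0.142)

I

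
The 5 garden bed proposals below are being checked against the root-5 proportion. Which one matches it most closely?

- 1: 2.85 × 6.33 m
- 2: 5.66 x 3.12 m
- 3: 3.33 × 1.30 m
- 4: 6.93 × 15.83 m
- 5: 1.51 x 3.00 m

Target root-5 ≈ 2.236.
1: 2.221 (Δ0.015)  2: 1.814 (Δ0.422)  3: 2.562 (Δ0.326)  4: 2.284 (Δ0.048)  5: 1.987 (Δ0.249)

1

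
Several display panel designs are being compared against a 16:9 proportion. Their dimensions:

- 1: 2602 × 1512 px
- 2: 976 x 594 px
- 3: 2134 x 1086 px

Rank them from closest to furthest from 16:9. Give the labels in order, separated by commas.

1, 2, 3

1: 2602/1512 ≈ 1.721 → |1.721 − 1.778| = 0.057
2: 976/594 ≈ 1.643 → |1.643 − 1.778| = 0.135
3: 2134/1086 ≈ 1.965 → |1.965 − 1.778| = 0.187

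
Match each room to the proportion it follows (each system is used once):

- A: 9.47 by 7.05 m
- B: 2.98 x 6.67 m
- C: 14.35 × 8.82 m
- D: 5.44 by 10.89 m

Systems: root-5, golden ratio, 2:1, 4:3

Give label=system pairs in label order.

Ratios: A ≈ 1.343; B ≈ 2.238; C ≈ 1.627; D ≈ 2.002.
Targets: root-5 ≈ 2.236; golden ratio ≈ 1.618; 2:1 ≈ 2.000; 4:3 ≈ 1.333.

A=4:3, B=root-5, C=golden ratio, D=2:1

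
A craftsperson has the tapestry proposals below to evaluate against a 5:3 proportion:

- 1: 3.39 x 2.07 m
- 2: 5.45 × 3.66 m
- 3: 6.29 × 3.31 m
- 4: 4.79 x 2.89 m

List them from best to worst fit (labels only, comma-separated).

4, 1, 2, 3

1: 3.39/2.07 ≈ 1.638 → |1.638 − 1.667| = 0.029
2: 5.45/3.66 ≈ 1.489 → |1.489 − 1.667| = 0.178
3: 6.29/3.31 ≈ 1.900 → |1.900 − 1.667| = 0.233
4: 4.79/2.89 ≈ 1.657 → |1.657 − 1.667| = 0.010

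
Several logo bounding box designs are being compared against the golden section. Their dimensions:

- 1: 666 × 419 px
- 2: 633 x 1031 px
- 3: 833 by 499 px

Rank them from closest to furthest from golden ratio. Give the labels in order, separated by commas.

2, 1, 3

Ratios: 1 = 666 / 419 ≈ 1.589; 2 = 1031 / 633 ≈ 1.629; 3 = 833 / 499 ≈ 1.669.
|Δ from 1.618|: 1 0.029; 2 0.011; 3 0.051.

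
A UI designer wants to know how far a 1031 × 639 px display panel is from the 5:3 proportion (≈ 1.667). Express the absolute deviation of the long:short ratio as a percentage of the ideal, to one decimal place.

3.2%

Ratio = 1031 / 639 ≈ 1.6135.
Ideal 5:3 ≈ 1.6667. |1.6135 − 1.6667| / 1.6667 ≈ 3.19% → 3.2%.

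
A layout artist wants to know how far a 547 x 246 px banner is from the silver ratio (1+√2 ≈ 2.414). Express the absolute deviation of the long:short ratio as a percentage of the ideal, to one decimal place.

Ratio = 547 / 246 ≈ 2.2236.
Ideal silver ratio ≈ 2.4142. |2.2236 − 2.4142| / 2.4142 ≈ 7.89% → 7.9%.

7.9%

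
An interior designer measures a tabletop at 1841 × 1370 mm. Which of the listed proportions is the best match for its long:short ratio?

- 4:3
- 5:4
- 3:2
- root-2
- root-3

4:3

1841/1370 ≈ 1.344. Nearest candidates are 4:3 (1.333, off by 0.011) and root-2 (1.414, off by 0.070).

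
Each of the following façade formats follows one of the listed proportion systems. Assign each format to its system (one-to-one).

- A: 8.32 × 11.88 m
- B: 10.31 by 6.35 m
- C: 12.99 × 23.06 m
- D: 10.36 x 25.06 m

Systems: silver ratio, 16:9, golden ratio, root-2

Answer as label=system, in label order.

Ratios: A ≈ 1.428; B ≈ 1.624; C ≈ 1.775; D ≈ 2.419.
Targets: silver ratio ≈ 2.414; 16:9 ≈ 1.778; golden ratio ≈ 1.618; root-2 ≈ 1.414.

A=root-2, B=golden ratio, C=16:9, D=silver ratio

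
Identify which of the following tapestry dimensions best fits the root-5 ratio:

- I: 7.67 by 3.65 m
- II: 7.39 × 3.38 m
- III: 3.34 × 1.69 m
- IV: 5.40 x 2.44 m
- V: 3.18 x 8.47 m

Target root-5 ≈ 2.236.
I: 2.101 (Δ0.135)  II: 2.186 (Δ0.050)  III: 1.976 (Δ0.260)  IV: 2.213 (Δ0.023)  V: 2.664 (Δ0.428)

IV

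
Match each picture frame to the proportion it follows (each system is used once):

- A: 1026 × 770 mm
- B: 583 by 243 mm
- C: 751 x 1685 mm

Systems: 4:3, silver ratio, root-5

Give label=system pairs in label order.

A = 1026/770 ≈ 1.332 → 4:3 (1.333)
B = 583/243 ≈ 2.399 → silver ratio (2.414)
C = 1685/751 ≈ 2.244 → root-5 (2.236)

A=4:3, B=silver ratio, C=root-5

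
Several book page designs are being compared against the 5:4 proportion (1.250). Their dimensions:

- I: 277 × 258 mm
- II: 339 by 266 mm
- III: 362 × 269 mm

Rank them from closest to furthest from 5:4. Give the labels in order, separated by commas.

Ratios: I = 277 / 258 ≈ 1.074; II = 339 / 266 ≈ 1.274; III = 362 / 269 ≈ 1.346.
|Δ from 1.250|: I 0.176; II 0.024; III 0.096.

II, III, I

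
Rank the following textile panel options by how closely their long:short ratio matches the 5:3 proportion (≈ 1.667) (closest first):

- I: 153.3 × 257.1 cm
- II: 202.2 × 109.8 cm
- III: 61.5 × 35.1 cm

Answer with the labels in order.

I: 257.1/153.3 ≈ 1.677 → |1.677 − 1.667| = 0.010
II: 202.2/109.8 ≈ 1.842 → |1.842 − 1.667| = 0.175
III: 61.5/35.1 ≈ 1.752 → |1.752 − 1.667| = 0.085

I, III, II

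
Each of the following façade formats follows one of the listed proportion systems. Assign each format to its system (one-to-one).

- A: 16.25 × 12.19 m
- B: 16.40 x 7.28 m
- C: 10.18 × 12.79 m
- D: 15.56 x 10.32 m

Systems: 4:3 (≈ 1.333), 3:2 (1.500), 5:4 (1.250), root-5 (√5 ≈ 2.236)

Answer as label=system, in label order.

A=4:3, B=root-5, C=5:4, D=3:2

A = 16.25/12.19 ≈ 1.333 → 4:3 (1.333)
B = 16.40/7.28 ≈ 2.253 → root-5 (2.236)
C = 12.79/10.18 ≈ 1.256 → 5:4 (1.250)
D = 15.56/10.32 ≈ 1.508 → 3:2 (1.500)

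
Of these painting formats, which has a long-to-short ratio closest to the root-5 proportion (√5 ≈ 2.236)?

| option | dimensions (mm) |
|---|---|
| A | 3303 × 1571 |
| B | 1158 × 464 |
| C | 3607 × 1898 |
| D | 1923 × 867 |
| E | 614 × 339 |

Ratios (long/short): A ≈ 2.102; B ≈ 2.496; C ≈ 1.900; D ≈ 2.218; E ≈ 1.811.
root-5 ≈ 2.236; option D is nearest (Δ 0.018).

D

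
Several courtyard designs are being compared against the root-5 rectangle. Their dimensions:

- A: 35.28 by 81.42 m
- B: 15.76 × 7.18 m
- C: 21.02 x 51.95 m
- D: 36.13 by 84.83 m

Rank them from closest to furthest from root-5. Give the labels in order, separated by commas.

A: 81.42/35.28 ≈ 2.308 → |2.308 − 2.236| = 0.072
B: 15.76/7.18 ≈ 2.195 → |2.195 − 2.236| = 0.041
C: 51.95/21.02 ≈ 2.471 → |2.471 − 2.236| = 0.235
D: 84.83/36.13 ≈ 2.348 → |2.348 − 2.236| = 0.112

B, A, D, C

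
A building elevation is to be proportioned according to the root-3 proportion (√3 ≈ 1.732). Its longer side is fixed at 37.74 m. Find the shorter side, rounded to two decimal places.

root-3 ≈ 1.73205.
Shorter side = 37.74 ÷ 1.73205 ≈ 21.7892 → 21.79 m.

21.79 m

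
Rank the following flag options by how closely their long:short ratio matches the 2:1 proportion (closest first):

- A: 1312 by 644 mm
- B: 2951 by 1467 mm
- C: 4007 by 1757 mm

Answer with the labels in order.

B, A, C

Ratios: A = 1312 / 644 ≈ 2.037; B = 2951 / 1467 ≈ 2.012; C = 4007 / 1757 ≈ 2.281.
|Δ from 2.000|: A 0.037; B 0.012; C 0.281.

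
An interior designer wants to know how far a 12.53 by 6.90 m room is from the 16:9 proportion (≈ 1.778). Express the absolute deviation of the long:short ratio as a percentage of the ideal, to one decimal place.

Ratio = 12.53 / 6.90 ≈ 1.8159.
Ideal 16:9 ≈ 1.7778. |1.8159 − 1.7778| / 1.7778 ≈ 2.14% → 2.1%.

2.1%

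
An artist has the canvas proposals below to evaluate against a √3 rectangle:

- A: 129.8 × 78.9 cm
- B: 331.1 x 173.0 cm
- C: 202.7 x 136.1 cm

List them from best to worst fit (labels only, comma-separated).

A, B, C

Ratios: A = 129.8 / 78.9 ≈ 1.645; B = 331.1 / 173.0 ≈ 1.914; C = 202.7 / 136.1 ≈ 1.489.
|Δ from 1.732|: A 0.087; B 0.182; C 0.243.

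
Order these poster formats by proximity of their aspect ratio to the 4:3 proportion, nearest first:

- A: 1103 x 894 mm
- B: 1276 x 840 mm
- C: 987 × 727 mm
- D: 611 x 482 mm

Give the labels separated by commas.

Ratios: A = 1103 / 894 ≈ 1.234; B = 1276 / 840 ≈ 1.519; C = 987 / 727 ≈ 1.358; D = 611 / 482 ≈ 1.268.
|Δ from 1.333|: A 0.099; B 0.186; C 0.025; D 0.065.

C, D, A, B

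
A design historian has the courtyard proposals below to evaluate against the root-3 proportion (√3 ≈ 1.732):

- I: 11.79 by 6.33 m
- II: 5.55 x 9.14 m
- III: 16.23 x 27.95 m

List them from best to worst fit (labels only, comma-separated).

I: 11.79/6.33 ≈ 1.863 → |1.863 − 1.732| = 0.131
II: 9.14/5.55 ≈ 1.647 → |1.647 − 1.732| = 0.085
III: 27.95/16.23 ≈ 1.722 → |1.722 − 1.732| = 0.010

III, II, I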